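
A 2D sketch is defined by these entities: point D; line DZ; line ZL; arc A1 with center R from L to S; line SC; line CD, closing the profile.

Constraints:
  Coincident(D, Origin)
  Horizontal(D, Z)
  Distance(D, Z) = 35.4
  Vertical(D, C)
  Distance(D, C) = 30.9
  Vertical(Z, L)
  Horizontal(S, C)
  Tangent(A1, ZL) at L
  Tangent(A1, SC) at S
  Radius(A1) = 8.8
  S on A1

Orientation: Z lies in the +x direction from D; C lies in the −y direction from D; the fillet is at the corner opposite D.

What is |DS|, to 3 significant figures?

40.8

D is at the origin; D and Z share the same y with |DZ| = 35.4 and Z on the +x side, so Z = (35.4, 0.00). D and C share the same x with |DC| = 30.9 and C on the −y side, so C = (0.00, -30.9). The virtual corner opposite D is at (35.4, -30.9). Tangency of A1 to ZL means the radius RL is perpendicular to ZL and since A1 is tangent to SC there, RS ⟂ SC, with radius 8.8, so the center R sits 8.8 in from both sides at R = (26.6, -22.1). That places the tangent points at L = (35.4, -22.1) on ZL and S = (26.6, -30.9) on SC. Then |DS| = |S − D| = 40.8.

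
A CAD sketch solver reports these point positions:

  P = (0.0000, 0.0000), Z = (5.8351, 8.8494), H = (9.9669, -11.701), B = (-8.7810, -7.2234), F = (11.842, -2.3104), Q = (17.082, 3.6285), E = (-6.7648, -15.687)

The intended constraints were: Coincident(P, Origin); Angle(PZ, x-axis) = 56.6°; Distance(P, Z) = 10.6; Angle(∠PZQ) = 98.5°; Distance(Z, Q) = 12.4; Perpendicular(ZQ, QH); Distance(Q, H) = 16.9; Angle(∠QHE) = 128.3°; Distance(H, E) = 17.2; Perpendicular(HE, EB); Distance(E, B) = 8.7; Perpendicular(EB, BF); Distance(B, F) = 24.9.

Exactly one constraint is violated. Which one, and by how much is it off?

Distance(B, F) = 24.9 — off by 3.70.

P = (0.00, 0.00) ✓; PZ at 56.60° ✓; |PZ| = 10.60 ✓; ∠PZQ = 98.50° ✓; |ZQ| = 12.40 ✓; ∠(ZQ, QH) = 90.00° ✓; |QH| = 16.90 ✓; ∠QHE = 128.3° ✓; |HE| = 17.20 ✓; ∠(HE, EB) = 90.00° ✓; |EB| = 8.700 ✓; ∠(EB, BF) = 90.00° ✓; |BF| = 21.20 ✗.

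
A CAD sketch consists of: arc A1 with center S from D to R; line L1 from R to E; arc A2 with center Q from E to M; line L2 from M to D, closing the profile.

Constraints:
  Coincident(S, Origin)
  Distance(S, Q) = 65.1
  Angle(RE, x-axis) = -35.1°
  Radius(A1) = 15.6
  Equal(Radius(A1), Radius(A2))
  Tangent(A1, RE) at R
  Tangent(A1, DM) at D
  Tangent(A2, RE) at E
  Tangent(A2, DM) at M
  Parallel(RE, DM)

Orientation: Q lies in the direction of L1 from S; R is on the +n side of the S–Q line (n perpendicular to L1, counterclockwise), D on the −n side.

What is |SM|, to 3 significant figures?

66.9

Tangency of A1 to both parallel lines with radius 15.6 puts R and D at S ± 15.6·n: R = (8.97, 12.8), D = (-8.97, -12.8). Equal radii place E and M the same way about Q: E = Q + 15.6·n = (62.2, -24.7), M = Q − 15.6·n = (44.3, -50.2). Then |SM| = |M − S| = 66.9.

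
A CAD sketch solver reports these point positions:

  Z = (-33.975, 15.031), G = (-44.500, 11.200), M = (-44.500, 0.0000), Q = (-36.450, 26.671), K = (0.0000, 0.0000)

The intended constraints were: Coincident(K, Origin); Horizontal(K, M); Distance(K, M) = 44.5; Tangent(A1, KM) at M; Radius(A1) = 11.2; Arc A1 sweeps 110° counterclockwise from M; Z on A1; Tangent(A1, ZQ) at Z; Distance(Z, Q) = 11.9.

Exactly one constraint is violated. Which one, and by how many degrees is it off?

Tangent(A1, ZQ) at Z — off by 8.00°.

K = (0.00, 0.00) ✓; K.y = 0.00, M.y = 0.00 ✓; |KM| = 44.50 ✓; ∠(GM, MK) = 90.00° ✓; |GM| = 11.20 ✓; bearing(G→Z) − bearing(G→M) = 110.0° ✓; |GZ| = 11.20 ✓; ∠(GZ, ZQ) = 98.00° ✗; |ZQ| = 11.90 ✓.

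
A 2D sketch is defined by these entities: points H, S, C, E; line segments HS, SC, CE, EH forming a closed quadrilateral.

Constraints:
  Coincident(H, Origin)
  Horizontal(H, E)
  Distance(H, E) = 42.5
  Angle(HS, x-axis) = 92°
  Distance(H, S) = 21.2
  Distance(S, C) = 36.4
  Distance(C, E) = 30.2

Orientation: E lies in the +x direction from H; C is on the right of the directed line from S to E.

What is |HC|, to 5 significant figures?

18.831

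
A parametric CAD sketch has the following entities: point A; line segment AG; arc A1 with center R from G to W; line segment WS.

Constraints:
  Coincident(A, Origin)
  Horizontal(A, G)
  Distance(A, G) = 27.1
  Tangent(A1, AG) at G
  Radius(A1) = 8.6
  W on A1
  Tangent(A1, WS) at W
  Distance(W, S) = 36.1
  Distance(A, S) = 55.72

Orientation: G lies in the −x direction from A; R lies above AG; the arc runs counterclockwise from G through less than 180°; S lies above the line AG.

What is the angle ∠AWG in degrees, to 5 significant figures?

92.560°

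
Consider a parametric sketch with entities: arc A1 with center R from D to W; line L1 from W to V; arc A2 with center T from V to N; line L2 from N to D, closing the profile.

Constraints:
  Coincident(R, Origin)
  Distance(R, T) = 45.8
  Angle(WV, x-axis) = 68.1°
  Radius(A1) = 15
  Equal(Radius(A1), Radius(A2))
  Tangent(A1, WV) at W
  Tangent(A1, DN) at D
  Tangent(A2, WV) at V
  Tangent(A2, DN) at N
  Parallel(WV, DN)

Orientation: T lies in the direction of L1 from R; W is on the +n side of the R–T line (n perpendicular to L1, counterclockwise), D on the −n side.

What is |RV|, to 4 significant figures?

48.19

Tangency of A1 to both parallel lines with radius 15.0 puts W and D at R ± 15.0·n: W = (-13.92, 5.595), D = (13.92, -5.595). Equal radii place V and N the same way about T: V = T + 15.0·n = (3.165, 48.09), N = T − 15.0·n = (31.00, 36.90). Then |RV| = |V − R| = 48.19.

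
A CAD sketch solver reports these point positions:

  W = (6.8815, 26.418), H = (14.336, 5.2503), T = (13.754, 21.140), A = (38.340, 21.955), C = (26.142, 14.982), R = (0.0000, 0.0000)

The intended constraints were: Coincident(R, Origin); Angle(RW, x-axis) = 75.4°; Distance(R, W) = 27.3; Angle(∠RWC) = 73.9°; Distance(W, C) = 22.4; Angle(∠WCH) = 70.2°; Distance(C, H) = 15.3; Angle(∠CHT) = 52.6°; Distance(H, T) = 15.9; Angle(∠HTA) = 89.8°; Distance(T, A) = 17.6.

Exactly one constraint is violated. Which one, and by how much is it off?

Distance(T, A) = 17.6 — off by 7.00.

R = (0.00, 0.00) ✓; RW at 75.40° ✓; |RW| = 27.30 ✓; ∠RWC = 73.90° ✓; |WC| = 22.40 ✓; ∠WCH = 70.20° ✓; |CH| = 15.30 ✓; ∠CHT = 52.60° ✓; |HT| = 15.90 ✓; ∠HTA = 89.80° ✓; |TA| = 24.60 ✗.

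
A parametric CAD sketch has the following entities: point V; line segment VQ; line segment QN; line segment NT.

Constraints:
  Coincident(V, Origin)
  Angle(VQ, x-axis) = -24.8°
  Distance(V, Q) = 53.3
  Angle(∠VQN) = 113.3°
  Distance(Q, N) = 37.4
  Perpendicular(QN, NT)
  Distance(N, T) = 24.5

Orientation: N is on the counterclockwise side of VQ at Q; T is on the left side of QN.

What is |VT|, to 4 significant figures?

63.39

∠VQN = 113.3°, so QN runs at -24.8° + (180° − 113.3°) = 41.90° from the x-axis; with |QN| = 37.4, N = Q + 37.4·(cos 41.90°, sin 41.90°) = (76.22, 2.620). The perpendicularity gives NT at right angles to QN; with |NT| = 24.5 on the left of QN, T = N + 24.5·(-0.6678, 0.7443) = (59.86, 20.86). Then |VT| = |T − V| = 63.39.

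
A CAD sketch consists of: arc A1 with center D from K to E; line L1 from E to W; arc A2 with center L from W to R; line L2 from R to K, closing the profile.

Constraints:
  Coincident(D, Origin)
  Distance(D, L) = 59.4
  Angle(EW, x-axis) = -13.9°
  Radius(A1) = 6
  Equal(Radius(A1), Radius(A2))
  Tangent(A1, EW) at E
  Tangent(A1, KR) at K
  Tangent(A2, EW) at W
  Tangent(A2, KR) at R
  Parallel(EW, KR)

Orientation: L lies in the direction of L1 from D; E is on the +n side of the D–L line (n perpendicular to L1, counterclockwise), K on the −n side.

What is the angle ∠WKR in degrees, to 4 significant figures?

11.42°

The slot axis is L1's direction at -13.9°, so u = (cos -13.9°, sin -13.9°) = (0.9707, -0.2402) and n = (−sin -13.9°, cos -13.9°) = (0.2402, 0.9707). D is at the origin and L lies 59.4 along u from D, so L = 59.4·u = (57.66, -14.27). Tangency of A1 to both parallel lines with radius 6.0 puts E and K at D ± 6.0·n: E = (1.441, 5.824), K = (-1.441, -5.824). Equal radii place W and R the same way about L: W = L + 6.0·n = (59.10, -8.445), R = L − 6.0·n = (56.22, -20.09). Then cos ∠WKR = KW·KR / (|KW||KR|), giving 11.42°.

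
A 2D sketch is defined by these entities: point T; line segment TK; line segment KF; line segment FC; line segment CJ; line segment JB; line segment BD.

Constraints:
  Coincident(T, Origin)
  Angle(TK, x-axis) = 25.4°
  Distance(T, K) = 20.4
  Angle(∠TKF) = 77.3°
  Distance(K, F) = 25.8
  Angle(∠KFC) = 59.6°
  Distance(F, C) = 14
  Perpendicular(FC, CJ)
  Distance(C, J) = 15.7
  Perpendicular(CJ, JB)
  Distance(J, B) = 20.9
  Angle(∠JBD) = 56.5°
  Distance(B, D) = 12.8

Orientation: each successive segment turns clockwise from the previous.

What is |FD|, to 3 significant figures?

5.03

CJ ⟂ JB, so JB runs at -17.7°; with |JB| = 20.9, B = (35.4, -3.56). ∠JBD = 56.5° gives BD at -141° from the x-axis; with |BD| = 12.8, D = (25.5, -11.6). Then |FD| = |D − F| = 5.03.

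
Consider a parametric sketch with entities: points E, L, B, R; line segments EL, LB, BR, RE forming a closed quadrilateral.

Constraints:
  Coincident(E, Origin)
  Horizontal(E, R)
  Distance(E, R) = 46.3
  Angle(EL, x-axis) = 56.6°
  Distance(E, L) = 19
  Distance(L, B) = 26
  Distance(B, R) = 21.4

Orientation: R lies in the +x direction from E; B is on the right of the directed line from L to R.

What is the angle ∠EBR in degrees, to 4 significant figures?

154.0°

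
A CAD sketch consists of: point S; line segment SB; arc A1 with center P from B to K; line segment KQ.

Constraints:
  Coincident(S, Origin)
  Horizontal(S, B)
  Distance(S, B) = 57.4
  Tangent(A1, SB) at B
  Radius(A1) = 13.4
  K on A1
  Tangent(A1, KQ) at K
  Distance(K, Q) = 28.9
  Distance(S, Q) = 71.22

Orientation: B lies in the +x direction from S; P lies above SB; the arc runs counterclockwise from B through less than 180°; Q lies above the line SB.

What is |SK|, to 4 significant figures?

71.92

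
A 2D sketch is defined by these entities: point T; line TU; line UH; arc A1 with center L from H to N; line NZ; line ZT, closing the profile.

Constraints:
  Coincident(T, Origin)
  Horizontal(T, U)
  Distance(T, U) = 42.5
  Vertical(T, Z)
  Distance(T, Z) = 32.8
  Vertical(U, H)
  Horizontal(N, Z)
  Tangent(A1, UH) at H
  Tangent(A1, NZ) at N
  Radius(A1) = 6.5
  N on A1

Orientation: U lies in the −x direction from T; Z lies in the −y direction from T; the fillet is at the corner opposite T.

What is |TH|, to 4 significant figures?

49.98

The virtual corner opposite T is at (-42.50, -32.80). Tangency of A1 to UH means the radius LH is perpendicular to UH and A1 meets NZ tangentially, so LN is at right angles to NZ, with radius 6.5, so the center L sits 6.5 in from both sides at L = (-36.00, -26.30). That places the tangent points at H = (-42.50, -26.30) on UH and N = (-36.00, -32.80) on NZ. Then |TH| = |H − T| = 49.98.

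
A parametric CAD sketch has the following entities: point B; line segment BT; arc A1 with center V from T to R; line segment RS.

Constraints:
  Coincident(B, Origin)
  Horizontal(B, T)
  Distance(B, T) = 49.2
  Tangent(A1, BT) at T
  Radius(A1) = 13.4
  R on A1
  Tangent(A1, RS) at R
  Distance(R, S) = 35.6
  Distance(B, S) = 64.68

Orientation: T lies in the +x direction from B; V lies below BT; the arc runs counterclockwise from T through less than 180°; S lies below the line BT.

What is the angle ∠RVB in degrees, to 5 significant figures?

22.641°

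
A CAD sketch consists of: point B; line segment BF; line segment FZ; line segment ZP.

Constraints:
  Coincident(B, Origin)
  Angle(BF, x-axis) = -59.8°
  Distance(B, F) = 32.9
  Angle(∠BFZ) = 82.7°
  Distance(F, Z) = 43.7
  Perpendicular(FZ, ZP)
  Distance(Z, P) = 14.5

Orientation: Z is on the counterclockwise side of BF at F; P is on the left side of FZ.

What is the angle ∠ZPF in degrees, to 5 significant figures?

71.644°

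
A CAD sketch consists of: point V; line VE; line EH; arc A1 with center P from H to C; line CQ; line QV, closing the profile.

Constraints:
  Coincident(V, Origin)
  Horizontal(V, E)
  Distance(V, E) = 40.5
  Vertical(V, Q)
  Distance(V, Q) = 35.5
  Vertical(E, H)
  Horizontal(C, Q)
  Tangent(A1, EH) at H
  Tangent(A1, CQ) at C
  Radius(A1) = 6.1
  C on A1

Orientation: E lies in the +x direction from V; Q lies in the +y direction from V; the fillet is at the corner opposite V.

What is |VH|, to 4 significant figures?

50.05

V is at the origin; V and E share the same y with |VE| = 40.5 and E on the +x side, so E = (40.50, 0.000). V and Q share the same x with |VQ| = 35.5 and Q on the +y side, so Q = (0.000, 35.50). The virtual corner opposite V is at (40.50, 35.50). The tangent condition forces PH to be normal to EH and since A1 is tangent to CQ there, PC ⟂ CQ, with radius 6.1, so the center P sits 6.1 in from both sides at P = (34.40, 29.40). That places the tangent points at H = (40.50, 29.40) on EH and C = (34.40, 35.50) on CQ. Then |VH| = |H − V| = 50.05.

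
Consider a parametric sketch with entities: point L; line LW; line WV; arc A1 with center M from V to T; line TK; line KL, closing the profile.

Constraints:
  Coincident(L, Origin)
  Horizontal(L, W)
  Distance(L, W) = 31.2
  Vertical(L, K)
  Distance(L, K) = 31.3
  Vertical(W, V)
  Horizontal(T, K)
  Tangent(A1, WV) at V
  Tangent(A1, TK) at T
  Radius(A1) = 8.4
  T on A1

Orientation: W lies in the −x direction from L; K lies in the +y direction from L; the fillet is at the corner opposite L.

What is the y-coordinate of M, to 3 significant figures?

22.9

L is at the origin; LW is horizontal with |LW| = 31.2 and W on the −x side, so W = (-31.2, 0.00). LK is vertical with |LK| = 31.3 and K on the +y side, so K = (0.00, 31.3). The virtual corner opposite L is at (-31.2, 31.3). A1 meets WV tangentially, so MV is at right angles to WV and tangency of A1 to TK means the radius MT is perpendicular to TK, with radius 8.4, so the center M sits 8.4 in from both sides at M = (-22.8, 22.9). So M.y = 22.9.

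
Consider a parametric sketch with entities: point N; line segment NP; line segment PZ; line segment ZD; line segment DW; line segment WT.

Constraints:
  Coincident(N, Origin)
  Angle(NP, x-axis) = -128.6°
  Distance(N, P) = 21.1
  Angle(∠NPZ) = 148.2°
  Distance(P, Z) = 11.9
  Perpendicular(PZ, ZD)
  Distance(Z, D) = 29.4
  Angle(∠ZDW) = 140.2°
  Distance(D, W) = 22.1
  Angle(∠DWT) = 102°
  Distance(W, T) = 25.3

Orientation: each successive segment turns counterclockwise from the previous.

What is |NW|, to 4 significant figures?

38.59

N is at the origin; NP runs at -128.6° with length 21.1, so P = (-13.16, -16.49). ∠NPZ = 148.2° gives PZ at -96.80° from the x-axis; with |PZ| = 11.9, Z = (-14.57, -28.31). The perpendicularity gives ZD at right angles to PZ, so ZD runs at -6.800°; with |ZD| = 29.4, D = (14.62, -31.79). ∠ZDW = 140.2° gives DW at 33.00° from the x-axis; with |DW| = 22.1, W = (33.15, -19.75). Then |NW| = |W − N| = 38.59.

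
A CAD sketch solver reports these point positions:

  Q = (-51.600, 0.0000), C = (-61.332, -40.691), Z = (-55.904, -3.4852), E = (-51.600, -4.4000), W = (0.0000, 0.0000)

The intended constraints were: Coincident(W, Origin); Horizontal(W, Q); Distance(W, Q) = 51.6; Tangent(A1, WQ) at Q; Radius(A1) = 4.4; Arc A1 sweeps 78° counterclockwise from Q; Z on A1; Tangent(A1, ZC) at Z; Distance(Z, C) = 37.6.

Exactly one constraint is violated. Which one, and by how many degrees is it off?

Tangent(A1, ZC) at Z — off by 3.70°.

W = (0.00, 0.00) ✓; W.y = 0.00, Q.y = 0.00 ✓; |WQ| = 51.60 ✓; ∠(EQ, QW) = 90.00° ✓; |EQ| = 4.400 ✓; bearing(E→Z) − bearing(E→Q) = 78.00° ✓; |EZ| = 4.400 ✓; ∠(EZ, ZC) = 86.30° ✗; |ZC| = 37.60 ✓.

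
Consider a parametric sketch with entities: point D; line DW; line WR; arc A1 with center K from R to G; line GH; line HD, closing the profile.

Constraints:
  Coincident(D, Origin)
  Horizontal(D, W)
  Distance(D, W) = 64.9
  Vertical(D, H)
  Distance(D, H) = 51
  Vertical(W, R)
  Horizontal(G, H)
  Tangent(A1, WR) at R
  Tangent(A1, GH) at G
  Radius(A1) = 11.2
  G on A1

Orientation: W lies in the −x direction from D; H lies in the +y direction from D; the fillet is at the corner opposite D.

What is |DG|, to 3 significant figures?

74.1

D is at the origin; DW is horizontal with |DW| = 64.9 and W on the −x side, so W = (-64.9, 0.00). D and H share the same x with |DH| = 51.0 and H on the +y side, so H = (0.00, 51.0). The virtual corner opposite D is at (-64.9, 51.0). Since A1 is tangent to WR there, KR ⟂ WR and tangency of A1 to GH means the radius KG is perpendicular to GH, with radius 11.2, so the center K sits 11.2 in from both sides at K = (-53.7, 39.8). That places the tangent points at R = (-64.9, 39.8) on WR and G = (-53.7, 51.0) on GH. Then |DG| = |G − D| = 74.1.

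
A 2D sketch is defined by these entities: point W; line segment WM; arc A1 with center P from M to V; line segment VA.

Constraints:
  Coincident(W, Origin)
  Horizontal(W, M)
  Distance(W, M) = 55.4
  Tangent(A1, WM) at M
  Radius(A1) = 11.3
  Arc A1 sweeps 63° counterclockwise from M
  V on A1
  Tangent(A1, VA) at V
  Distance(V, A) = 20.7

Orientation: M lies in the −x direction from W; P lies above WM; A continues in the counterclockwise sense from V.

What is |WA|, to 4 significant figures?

43.56

W is at the origin; W and M share the same y with |WM| = 55.4 and M on the −x side, so M = (-55.40, 0.000). Tangency of A1 to WM means the radius PM is perpendicular to WM, so P = M + (0, 11.3) = (-55.40, 11.30). On A1, M sits at bearing -90° from P; a 63° counterclockwise sweep puts V at bearing -27°, so V = P + 11.3·(cos -27°, sin -27°) = (-45.33, 6.170). A1 meets VA tangentially, so PV is at right angles to VA, so VA runs along (−sin -27°, cos -27°); with |VA| = 20.7, A = (-35.93, 24.61). Then |WA| = |A − W| = 43.56.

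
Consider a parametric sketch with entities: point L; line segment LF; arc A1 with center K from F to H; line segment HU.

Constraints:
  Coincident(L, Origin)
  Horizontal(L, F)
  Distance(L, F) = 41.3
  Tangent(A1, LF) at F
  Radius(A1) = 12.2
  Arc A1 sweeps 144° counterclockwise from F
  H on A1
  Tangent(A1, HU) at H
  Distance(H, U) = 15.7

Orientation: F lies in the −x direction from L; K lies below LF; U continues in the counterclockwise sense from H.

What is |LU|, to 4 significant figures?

47.53

L is at the origin; L and F share the same y with |LF| = 41.3 and F on the −x side, so F = (-41.30, 0.000). A1 meets LF tangentially, so KF is at right angles to LF, so K = F + (0, -12.2) = (-41.30, -12.20). On A1, F sits at bearing 90° from K; a 144° counterclockwise sweep puts H at bearing 234°, so H = K + 12.2·(cos 234°, sin 234°) = (-48.47, -22.07). The tangent condition forces KH to be normal to HU, so HU runs along (−sin 234°, cos 234°); with |HU| = 15.7, U = (-35.77, -31.30). Then |LU| = |U − L| = 47.53.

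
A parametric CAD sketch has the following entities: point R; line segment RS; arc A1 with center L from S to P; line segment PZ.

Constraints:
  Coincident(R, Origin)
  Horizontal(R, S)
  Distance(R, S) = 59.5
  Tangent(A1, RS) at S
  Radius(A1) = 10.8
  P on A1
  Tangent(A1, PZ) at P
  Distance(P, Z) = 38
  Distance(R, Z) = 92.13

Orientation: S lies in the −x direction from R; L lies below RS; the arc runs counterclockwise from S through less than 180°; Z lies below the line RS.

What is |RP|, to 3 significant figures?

70.2

Checks: |LP| = 10.80 ✓; ∠(LP, PZ) = 90.00° ✓; |PZ| = 38.00 ✓; |RZ| = 92.13 ✓.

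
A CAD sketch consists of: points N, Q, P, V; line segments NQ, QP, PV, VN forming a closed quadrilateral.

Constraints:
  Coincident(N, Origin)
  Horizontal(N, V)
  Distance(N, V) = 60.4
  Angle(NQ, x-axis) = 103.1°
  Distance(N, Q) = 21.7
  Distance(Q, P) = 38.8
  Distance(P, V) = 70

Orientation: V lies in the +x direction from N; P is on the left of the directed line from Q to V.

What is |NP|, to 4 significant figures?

56.21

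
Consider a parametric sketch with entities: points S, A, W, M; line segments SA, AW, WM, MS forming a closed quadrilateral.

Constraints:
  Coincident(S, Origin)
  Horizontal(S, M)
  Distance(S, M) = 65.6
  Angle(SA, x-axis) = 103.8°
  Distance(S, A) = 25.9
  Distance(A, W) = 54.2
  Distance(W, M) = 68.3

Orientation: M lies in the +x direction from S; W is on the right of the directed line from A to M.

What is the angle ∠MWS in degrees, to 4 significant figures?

72.48°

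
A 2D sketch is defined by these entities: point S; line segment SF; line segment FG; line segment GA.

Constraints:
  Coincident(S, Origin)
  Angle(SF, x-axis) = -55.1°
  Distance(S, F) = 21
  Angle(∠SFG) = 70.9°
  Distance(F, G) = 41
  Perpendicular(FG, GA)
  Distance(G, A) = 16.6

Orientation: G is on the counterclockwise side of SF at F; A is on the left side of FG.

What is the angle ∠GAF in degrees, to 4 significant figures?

67.96°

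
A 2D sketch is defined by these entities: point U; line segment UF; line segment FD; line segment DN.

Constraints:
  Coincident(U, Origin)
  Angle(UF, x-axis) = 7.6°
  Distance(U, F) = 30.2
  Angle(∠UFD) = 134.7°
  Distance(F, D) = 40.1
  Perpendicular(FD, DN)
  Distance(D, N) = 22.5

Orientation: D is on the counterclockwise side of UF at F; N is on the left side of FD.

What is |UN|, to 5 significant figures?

61.351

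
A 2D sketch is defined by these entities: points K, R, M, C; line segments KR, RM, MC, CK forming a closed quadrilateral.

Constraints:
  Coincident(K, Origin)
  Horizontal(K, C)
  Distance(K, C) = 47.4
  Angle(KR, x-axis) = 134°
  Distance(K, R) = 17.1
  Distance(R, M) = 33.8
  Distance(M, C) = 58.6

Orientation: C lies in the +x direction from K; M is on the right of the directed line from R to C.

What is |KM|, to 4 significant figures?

22.38

K is at the origin; KC is horizontal with |KC| = 47.4 and C in +x, so C = (47.4, 0). KR runs at 134.0° with |KR| = 17.1, so R = (-11.88, 12.30). M is determined by |RM| = 33.8 and |MC| = 58.6 together: it lies at the intersection of circle(R, 33.8) and circle(C, 58.6). With |RC| = 60.54, the foot of the radical line on RC is 11.35 from R and the perpendicular offset is √(33.8² − 11.35²) = 31.84. Taking the right-of-RC solution: M = (-7.239, -21.18).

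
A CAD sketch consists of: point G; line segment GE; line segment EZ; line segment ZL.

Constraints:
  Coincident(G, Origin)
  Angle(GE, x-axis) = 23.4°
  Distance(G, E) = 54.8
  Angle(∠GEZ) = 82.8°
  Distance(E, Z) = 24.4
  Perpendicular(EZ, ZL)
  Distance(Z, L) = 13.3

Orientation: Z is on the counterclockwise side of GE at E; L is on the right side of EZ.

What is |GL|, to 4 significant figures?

69.90

∠GEZ = 82.8°, so EZ runs at 23.4° + (180° − 82.8°) = 120.6° from the x-axis; with |EZ| = 24.4, Z = E + 24.4·(cos 120.6°, sin 120.6°) = (37.87, 42.77). EZ ⟂ ZL; with |ZL| = 13.3 on the right of EZ, L = Z + 13.3·(0.8607, 0.5090) = (49.32, 49.54). Then |GL| = |L − G| = 69.90.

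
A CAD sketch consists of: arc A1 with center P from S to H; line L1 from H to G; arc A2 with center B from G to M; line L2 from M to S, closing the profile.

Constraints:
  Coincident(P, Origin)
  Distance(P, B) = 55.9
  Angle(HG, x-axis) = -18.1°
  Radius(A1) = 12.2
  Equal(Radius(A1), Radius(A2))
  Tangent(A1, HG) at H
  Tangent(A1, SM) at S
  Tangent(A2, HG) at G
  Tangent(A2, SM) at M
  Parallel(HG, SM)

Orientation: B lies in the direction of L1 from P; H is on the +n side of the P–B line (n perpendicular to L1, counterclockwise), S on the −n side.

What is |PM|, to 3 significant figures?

57.2

The slot axis is L1's direction at -18.1°, so u = (cos -18.1°, sin -18.1°) = (0.951, -0.311) and n = (−sin -18.1°, cos -18.1°) = (0.311, 0.951). P is at the origin and B lies 55.9 along u from P, so B = 55.9·u = (53.1, -17.4). Tangency of A1 to both parallel lines with radius 12.2 puts H and S at P ± 12.2·n: H = (3.79, 11.6), S = (-3.79, -11.6). Equal radii place G and M the same way about B: G = B + 12.2·n = (56.9, -5.77), M = B − 12.2·n = (49.3, -29.0). Then |PM| = |M − P| = 57.2.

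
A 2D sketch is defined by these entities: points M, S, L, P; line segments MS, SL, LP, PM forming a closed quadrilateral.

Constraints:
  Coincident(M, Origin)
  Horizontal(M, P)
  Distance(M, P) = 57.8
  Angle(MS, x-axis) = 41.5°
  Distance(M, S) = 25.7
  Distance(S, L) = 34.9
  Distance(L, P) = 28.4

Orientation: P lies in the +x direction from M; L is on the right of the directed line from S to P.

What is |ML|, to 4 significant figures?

36.68

Checks: |SL| = 34.90 ✓; |LP| = 28.40 ✓.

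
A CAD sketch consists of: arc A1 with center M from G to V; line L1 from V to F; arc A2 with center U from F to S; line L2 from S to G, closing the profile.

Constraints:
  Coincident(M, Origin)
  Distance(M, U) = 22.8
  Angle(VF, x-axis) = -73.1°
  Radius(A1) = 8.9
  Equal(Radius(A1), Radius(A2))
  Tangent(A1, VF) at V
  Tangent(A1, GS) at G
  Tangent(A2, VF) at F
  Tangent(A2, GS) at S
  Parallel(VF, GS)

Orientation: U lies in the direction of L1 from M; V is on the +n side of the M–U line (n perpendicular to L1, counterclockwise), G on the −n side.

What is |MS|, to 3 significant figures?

24.5

Tangency of A1 to both parallel lines with radius 8.9 puts V and G at M ± 8.9·n: V = (8.52, 2.59), G = (-8.52, -2.59). Equal radii place F and S the same way about U: F = U + 8.9·n = (15.1, -19.2), S = U − 8.9·n = (-1.89, -24.4). Then |MS| = |S − M| = 24.5.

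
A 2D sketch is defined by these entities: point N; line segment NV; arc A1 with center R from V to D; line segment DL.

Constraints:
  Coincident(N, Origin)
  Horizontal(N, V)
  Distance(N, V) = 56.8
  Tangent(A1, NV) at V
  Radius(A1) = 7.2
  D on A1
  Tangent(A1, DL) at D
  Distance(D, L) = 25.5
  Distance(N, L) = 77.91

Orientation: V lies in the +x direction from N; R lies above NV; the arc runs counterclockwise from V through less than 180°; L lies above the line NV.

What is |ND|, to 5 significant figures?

63.714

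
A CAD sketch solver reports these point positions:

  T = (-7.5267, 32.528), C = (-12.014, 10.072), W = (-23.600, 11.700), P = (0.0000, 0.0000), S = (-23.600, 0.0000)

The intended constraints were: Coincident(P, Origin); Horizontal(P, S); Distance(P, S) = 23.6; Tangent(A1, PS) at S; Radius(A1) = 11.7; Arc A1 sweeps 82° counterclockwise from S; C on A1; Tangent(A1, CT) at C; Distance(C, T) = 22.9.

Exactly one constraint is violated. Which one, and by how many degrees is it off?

Tangent(A1, CT) at C — off by 3.30°.

P = (0.00, 0.00) ✓; P.y = 0.00, S.y = 0.00 ✓; |PS| = 23.60 ✓; ∠(WS, SP) = 90.00° ✓; |WS| = 11.70 ✓; bearing(W→C) − bearing(W→S) = 82.00° ✓; |WC| = 11.70 ✓; ∠(WC, CT) = 93.30° ✗; |CT| = 22.90 ✓.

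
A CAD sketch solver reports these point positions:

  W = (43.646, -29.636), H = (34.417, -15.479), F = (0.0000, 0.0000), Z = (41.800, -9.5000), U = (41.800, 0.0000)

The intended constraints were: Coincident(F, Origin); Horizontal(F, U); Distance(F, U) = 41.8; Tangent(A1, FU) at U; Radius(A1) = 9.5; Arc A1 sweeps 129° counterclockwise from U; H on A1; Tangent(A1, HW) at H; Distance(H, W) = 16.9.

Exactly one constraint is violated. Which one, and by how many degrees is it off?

Tangent(A1, HW) at H — off by 5.90°.

F = (0.00, 0.00) ✓; F.y = 0.00, U.y = 0.00 ✓; |FU| = 41.80 ✓; ∠(ZU, UF) = 90.00° ✓; |ZU| = 9.500 ✓; bearing(Z→H) − bearing(Z→U) = 129.0° ✓; |ZH| = 9.500 ✓; ∠(ZH, HW) = 95.90° ✗; |HW| = 16.90 ✓.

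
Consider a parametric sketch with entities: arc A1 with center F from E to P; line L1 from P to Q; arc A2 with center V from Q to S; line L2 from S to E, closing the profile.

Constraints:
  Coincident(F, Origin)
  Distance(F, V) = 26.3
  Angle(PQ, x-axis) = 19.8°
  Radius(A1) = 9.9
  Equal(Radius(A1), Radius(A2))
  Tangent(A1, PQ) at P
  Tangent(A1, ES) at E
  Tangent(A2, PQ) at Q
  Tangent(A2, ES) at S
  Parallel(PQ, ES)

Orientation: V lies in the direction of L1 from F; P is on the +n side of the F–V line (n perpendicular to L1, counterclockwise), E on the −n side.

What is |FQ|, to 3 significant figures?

28.1

The slot axis is L1's direction at 19.8°, so u = (cos 19.8°, sin 19.8°) = (0.941, 0.339) and n = (−sin 19.8°, cos 19.8°) = (-0.339, 0.941). F is at the origin and V lies 26.3 along u from F, so V = 26.3·u = (24.7, 8.91). Tangency of A1 to both parallel lines with radius 9.9 puts P and E at F ± 9.9·n: P = (-3.35, 9.31), E = (3.35, -9.31). Equal radii place Q and S the same way about V: Q = V + 9.9·n = (21.4, 18.2), S = V − 9.9·n = (28.1, -0.406). Then |FQ| = |Q − F| = 28.1.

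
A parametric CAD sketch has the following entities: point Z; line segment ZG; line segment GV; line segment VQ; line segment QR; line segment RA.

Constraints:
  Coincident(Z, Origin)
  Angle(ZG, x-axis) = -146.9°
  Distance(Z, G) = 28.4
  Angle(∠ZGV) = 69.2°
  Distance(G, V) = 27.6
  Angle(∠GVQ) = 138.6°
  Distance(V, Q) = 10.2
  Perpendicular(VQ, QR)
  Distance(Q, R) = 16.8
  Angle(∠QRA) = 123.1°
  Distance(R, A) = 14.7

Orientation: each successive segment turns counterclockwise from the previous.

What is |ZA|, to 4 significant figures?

9.337

Z is at the origin; ZG runs at -146.9° with length 28.4, so G = (-23.79, -15.51). ∠ZGV = 69.2° gives GV at -36.10° from the x-axis; with |GV| = 27.6, V = (-1.491, -31.77). ∠GVQ = 138.6° gives VQ at 5.300° from the x-axis; with |VQ| = 10.2, Q = (8.666, -30.83). The perpendicularity gives QR at right angles to VQ, so QR runs at 95.30°; with |QR| = 16.8, R = (7.114, -14.10). ∠QRA = 123.1° gives RA at 152.2° from the x-axis; with |RA| = 14.7, A = (-5.889, -7.245). Then |ZA| = |A − Z| = 9.337.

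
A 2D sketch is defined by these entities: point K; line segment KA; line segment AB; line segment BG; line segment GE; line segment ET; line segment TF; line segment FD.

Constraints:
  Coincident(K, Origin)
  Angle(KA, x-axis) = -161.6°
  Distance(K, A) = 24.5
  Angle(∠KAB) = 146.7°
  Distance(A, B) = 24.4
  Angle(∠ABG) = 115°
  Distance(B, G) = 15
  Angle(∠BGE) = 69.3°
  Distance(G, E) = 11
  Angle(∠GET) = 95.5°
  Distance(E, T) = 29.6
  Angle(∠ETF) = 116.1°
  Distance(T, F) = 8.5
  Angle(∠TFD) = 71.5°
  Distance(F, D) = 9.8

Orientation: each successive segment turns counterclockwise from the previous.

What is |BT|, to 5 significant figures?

17.635

∠BGE = 69.3° gives GE at 47.400° from the x-axis; with |GE| = 11.0, E = (-24.185, -32.185). ∠GET = 95.5° gives ET at 131.90° from the x-axis; with |ET| = 29.6, T = (-43.952, -10.154). Then |BT| = |T − B| = 17.635.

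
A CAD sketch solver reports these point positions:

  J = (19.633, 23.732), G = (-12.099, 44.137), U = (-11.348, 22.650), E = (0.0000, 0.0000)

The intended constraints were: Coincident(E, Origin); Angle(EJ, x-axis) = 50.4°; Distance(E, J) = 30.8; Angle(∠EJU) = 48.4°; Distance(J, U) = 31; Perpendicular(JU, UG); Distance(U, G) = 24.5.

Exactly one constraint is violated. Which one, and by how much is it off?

Distance(U, G) = 24.5 — off by 3.00.

E = (0.00, 0.00) ✓; EJ at 50.40° ✓; |EJ| = 30.80 ✓; ∠EJU = 48.40° ✓; |JU| = 31.00 ✓; ∠(JU, UG) = 90.00° ✓; |UG| = 21.50 ✗.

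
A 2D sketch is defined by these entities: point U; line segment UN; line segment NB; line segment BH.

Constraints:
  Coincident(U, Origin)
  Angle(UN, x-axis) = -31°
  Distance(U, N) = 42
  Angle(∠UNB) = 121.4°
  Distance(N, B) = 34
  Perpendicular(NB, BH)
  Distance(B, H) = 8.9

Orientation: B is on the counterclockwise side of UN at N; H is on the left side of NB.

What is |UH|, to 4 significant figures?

62.04

U is at the origin; UN runs at -31.0° with length 42.0, so N = 42.0·(cos -31.0°, sin -31.0°) = (36.00, -21.63). ∠UNB = 121.4°, so NB runs at -31.0° + (180° − 121.4°) = 27.60° from the x-axis; with |NB| = 34.0, B = N + 34.0·(cos 27.60°, sin 27.60°) = (66.13, -5.880). NB is perpendicular to BH; with |BH| = 8.9 on the left of NB, H = B + 8.9·(-0.4633, 0.8862) = (62.01, 2.008). Then |UH| = |H − U| = 62.04.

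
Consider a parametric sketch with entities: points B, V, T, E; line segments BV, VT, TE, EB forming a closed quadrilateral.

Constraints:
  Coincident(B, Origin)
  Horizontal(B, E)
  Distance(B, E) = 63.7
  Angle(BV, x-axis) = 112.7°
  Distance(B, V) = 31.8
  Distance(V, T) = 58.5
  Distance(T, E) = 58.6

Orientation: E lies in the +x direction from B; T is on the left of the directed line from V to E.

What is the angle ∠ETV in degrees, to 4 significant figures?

88.13°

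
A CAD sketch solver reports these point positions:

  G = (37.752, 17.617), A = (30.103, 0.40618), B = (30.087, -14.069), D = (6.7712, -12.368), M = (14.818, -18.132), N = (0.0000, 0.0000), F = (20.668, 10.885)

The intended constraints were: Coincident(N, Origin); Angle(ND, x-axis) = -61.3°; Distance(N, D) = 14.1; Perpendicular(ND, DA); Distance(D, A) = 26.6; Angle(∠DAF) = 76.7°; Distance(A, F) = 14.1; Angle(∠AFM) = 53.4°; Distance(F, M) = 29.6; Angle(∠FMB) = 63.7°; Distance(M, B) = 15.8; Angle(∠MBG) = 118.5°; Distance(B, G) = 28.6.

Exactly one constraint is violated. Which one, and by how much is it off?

Distance(B, G) = 28.6 — off by 4.00.

N = (0.00, 0.00) ✓; ND at -61.30° ✓; |ND| = 14.10 ✓; ∠(ND, DA) = 90.00° ✓; |DA| = 26.60 ✓; ∠DAF = 76.70° ✓; |AF| = 14.10 ✓; ∠AFM = 53.40° ✓; |FM| = 29.60 ✓; ∠FMB = 63.70° ✓; |MB| = 15.80 ✓; ∠MBG = 118.5° ✓; |BG| = 32.60 ✗.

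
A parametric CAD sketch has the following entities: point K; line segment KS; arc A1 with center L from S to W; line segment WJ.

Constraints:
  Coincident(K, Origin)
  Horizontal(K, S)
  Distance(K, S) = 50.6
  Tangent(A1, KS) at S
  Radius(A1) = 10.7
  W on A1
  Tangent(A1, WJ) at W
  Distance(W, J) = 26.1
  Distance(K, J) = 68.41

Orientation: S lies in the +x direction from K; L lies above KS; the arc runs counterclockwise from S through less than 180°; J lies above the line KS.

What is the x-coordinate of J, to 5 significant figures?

56.728

Checks: |LW| = 10.70 ✓; ∠(LW, WJ) = 90.00° ✓; |WJ| = 26.10 ✓; |KJ| = 68.41 ✓.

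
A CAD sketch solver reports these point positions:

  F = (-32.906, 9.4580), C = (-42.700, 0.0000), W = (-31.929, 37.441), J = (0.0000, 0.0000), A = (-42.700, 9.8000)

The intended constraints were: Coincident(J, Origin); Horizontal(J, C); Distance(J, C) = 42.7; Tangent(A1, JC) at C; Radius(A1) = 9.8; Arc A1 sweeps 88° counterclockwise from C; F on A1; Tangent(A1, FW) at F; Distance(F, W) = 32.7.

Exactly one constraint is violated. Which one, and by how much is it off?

Distance(F, W) = 32.7 — off by 4.70.

J = (0.00, 0.00) ✓; J.y = 0.00, C.y = 0.00 ✓; |JC| = 42.70 ✓; ∠(AC, CJ) = 90.00° ✓; |AC| = 9.800 ✓; bearing(A→F) − bearing(A→C) = 88.00° ✓; |AF| = 9.800 ✓; ∠(AF, FW) = 90.00° ✓; |FW| = 28.00 ✗.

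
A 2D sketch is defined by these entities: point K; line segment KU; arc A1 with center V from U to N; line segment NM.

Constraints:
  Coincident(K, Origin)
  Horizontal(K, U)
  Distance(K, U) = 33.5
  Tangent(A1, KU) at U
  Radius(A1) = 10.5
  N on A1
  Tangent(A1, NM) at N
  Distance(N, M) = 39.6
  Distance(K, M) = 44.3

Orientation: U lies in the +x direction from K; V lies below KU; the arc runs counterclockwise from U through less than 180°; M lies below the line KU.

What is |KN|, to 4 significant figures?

24.65

K is at the origin; K and U share the same y with |KU| = 33.5 and U on the +x side, so U = (33.50, 0.000). The tangent condition forces VU to be normal to KU, so V = U + (0, -10.5) = (33.50, -10.50). Since VN ⟂ NM (tangency), |VM| = √(10.5² + 39.6²) = 40.97 regardless of where N sits on A1. So M lies on both circle(K, 44.3) and circle(V, 40.97); the below-KU intersection is M = (9.043, -43.37). N is the foot of the tangent from M: N = (23.75, -6.600).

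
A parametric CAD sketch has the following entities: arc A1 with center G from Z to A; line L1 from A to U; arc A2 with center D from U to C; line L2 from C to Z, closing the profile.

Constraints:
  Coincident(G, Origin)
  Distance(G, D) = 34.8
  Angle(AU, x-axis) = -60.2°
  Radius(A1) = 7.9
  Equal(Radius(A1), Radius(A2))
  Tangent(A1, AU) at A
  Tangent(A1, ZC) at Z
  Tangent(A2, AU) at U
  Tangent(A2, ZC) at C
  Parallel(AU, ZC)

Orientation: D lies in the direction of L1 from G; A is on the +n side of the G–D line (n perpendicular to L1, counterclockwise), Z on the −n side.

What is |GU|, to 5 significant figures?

35.685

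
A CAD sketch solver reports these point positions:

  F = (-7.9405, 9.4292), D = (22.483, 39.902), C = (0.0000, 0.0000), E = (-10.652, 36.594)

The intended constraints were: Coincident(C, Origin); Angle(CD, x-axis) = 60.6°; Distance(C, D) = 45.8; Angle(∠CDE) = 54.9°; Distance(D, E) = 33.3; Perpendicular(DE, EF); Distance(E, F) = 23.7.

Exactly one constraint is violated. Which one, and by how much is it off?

Distance(E, F) = 23.7 — off by 3.60.

C = (0.00, 0.00) ✓; CD at 60.60° ✓; |CD| = 45.80 ✓; ∠CDE = 54.90° ✓; |DE| = 33.30 ✓; ∠(DE, EF) = 90.00° ✓; |EF| = 27.30 ✗.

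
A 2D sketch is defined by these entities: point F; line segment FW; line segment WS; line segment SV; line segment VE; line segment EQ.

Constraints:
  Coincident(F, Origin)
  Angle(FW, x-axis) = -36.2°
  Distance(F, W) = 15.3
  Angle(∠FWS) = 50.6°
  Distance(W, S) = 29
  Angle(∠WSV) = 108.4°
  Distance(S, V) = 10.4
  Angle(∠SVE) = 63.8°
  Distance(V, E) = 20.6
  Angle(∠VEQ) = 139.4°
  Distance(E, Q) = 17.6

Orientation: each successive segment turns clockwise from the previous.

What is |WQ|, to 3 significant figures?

6.09

∠SVE = 63.8° gives VE at 6.60° from the x-axis; with |VE| = 20.6, E = (-0.913, -5.14). ∠VEQ = 139.4° gives EQ at -34.0° from the x-axis; with |EQ| = 17.6, Q = (13.7, -15.0). Then |WQ| = |Q − W| = 6.09.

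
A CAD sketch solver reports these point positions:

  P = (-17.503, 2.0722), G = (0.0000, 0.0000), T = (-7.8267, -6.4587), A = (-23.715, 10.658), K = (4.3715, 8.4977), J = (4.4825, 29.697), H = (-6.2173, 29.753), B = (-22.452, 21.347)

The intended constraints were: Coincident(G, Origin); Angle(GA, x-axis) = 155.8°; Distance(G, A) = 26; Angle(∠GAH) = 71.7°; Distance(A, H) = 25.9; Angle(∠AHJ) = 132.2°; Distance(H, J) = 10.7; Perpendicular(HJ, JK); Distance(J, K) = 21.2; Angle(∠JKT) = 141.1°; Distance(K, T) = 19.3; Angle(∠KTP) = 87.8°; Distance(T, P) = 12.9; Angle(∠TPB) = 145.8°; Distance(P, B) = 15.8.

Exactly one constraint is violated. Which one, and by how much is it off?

Distance(P, B) = 15.8 — off by 4.10.

G = (0.00, 0.00) ✓; GA at 155.8° ✓; |GA| = 26.00 ✓; ∠GAH = 71.70° ✓; |AH| = 25.90 ✓; ∠AHJ = 132.2° ✓; |HJ| = 10.70 ✓; ∠(HJ, JK) = 90.00° ✓; |JK| = 21.20 ✓; ∠JKT = 141.1° ✓; |KT| = 19.30 ✓; ∠KTP = 87.80° ✓; |TP| = 12.90 ✓; ∠TPB = 145.8° ✓; |PB| = 19.90 ✗.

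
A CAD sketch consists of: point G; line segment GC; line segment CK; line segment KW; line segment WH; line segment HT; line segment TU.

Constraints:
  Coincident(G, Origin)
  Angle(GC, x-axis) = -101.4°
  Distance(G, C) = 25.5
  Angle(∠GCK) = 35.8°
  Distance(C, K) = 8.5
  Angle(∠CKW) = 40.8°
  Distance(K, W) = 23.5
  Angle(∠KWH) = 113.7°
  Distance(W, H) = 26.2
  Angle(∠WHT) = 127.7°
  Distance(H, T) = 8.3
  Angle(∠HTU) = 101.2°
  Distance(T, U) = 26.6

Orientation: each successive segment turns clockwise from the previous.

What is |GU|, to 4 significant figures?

42.78

∠WHT = 127.7° gives HT at -143.4° from the x-axis; with |HT| = 8.3, T = (5.615, -58.26). ∠HTU = 101.2° gives TU at 137.8° from the x-axis; with |TU| = 26.6, U = (-14.09, -40.39). Then |GU| = |U − G| = 42.78.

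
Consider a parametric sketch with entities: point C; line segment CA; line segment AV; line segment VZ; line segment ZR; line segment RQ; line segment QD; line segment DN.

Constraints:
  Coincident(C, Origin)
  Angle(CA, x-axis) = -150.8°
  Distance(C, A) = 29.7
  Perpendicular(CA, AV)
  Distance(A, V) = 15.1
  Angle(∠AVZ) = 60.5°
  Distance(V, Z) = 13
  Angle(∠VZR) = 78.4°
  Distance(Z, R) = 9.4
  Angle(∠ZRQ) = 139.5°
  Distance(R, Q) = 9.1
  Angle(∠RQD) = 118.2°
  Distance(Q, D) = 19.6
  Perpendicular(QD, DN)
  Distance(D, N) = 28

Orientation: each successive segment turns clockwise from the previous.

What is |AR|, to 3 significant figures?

5.38

∠AVZ = 60.5° gives VZ at -0.300° from the x-axis; with |VZ| = 13.0, Z = (-20.3, -1.38). ∠VZR = 78.4° gives ZR at -102° from the x-axis; with |ZR| = 9.4, R = (-22.2, -10.6). Then |AR| = |R − A| = 5.38.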